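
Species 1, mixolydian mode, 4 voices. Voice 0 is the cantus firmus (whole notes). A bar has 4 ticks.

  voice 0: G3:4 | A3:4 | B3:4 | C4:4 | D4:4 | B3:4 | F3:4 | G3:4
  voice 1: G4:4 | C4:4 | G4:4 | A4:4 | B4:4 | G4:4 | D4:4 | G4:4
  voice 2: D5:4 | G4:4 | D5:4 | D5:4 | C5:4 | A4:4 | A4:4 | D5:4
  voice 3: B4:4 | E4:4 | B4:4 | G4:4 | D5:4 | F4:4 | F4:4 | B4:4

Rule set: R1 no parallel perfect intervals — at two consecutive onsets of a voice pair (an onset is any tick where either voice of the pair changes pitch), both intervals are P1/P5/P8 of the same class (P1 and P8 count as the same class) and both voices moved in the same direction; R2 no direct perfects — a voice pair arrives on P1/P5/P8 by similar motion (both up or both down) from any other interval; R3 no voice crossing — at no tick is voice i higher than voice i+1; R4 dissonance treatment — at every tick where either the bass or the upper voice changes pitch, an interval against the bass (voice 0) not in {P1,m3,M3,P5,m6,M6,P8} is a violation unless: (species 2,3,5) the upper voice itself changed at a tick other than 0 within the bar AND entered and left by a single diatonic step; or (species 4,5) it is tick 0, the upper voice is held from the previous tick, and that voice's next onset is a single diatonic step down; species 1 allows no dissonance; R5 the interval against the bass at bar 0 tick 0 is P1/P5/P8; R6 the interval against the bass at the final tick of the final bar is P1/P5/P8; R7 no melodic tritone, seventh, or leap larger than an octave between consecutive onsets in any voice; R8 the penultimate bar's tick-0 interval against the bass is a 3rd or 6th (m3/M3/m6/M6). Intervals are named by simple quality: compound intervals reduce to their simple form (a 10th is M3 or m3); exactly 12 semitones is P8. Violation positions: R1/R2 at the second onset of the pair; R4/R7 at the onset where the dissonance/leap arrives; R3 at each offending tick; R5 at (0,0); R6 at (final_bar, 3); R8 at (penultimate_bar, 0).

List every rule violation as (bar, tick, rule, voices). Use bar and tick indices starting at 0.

bar 0: v0=G3 v1=G4 v2=D5 v3=B4 downbeat M3
bar 1: v0=A3 v1=C4 v2=G4 v3=E4 downbeat P5
bar 2: v0=B3 v1=G4 v2=D5 v3=B4 downbeat P8
bar 3: v0=C4 v1=A4 v2=D5 v3=G4 downbeat P5
bar 4: v0=D4 v1=B4 v2=C5 v3=D5 downbeat P8
bar 5: v0=B3 v1=G4 v2=A4 v3=F4 downbeat TT
bar 6: v0=F3 v1=D4 v2=A4 v3=F4 downbeat P8
bar 7: v0=G3 v1=G4 v2=D5 v3=B4 downbeat M3
  -> R3 @ bar 0 tick 0 v(2, 3): D5 above B4
  -> R5 @ bar 0 tick 0 v(0, 3): opens on M3
  -> R3 @ bar 0 tick 1 v(2, 3): D5 above B4
  -> R3 @ bar 0 tick 2 v(2, 3): D5 above B4
  -> R3 @ bar 0 tick 3 v(2, 3): D5 above B4
  -> R1 @ bar 1 tick 0 v(1, 2): G4/D5 P5 -> C4/G4 P5 similar
  -> R3 @ bar 1 tick 0 v(2, 3): G4 above E4
  -> R4 @ bar 1 tick 0 v(0, 2): A3/G4 m7 untreated
  -> R3 @ bar 1 tick 1 v(2, 3): G4 above E4
  -> R3 @ bar 1 tick 2 v(2, 3): G4 above E4
  -> R3 @ bar 1 tick 3 v(2, 3): G4 above E4
  -> R1 @ bar 2 tick 0 v(1, 2): C4/G4 P5 -> G4/D5 P5 similar
  -> R2 @ bar 2 tick 0 v(0, 3): A3/E4 P5 -> B3/B4 P8 similar
  -> R3 @ bar 2 tick 0 v(2, 3): D5 above B4
  -> R3 @ bar 2 tick 1 v(2, 3): D5 above B4
  -> R3 @ bar 2 tick 2 v(2, 3): D5 above B4
  -> R3 @ bar 2 tick 3 v(2, 3): D5 above B4
  -> R3 @ bar 3 tick 0 v(2, 3): D5 above G4
  -> R4 @ bar 3 tick 0 v(0, 2): C4/D5 M2 untreated
  -> R3 @ bar 3 tick 1 v(2, 3): D5 above G4
  -> R3 @ bar 3 tick 2 v(2, 3): D5 above G4
  -> R3 @ bar 3 tick 3 v(2, 3): D5 above G4
  -> R2 @ bar 4 tick 0 v(0, 3): C4/G4 P5 -> D4/D5 P8 similar
  -> R4 @ bar 4 tick 0 v(0, 2): D4/C5 m7 untreated
  -> R3 @ bar 5 tick 0 v(2, 3): A4 above F4
  -> R4 @ bar 5 tick 0 v(0, 2): B3/A4 m7 untreated
  -> R4 @ bar 5 tick 0 v(0, 3): B3/F4 TT untreated
  -> R3 @ bar 5 tick 1 v(2, 3): A4 above F4
  -> R3 @ bar 5 tick 2 v(2, 3): A4 above F4
  -> R3 @ bar 5 tick 3 v(2, 3): A4 above F4
  -> R3 @ bar 6 tick 0 v(2, 3): A4 above F4
  -> R7 @ bar 6 tick 0 v(0,): B3->F3 leap 6st
  -> R8 @ bar 6 tick 0 v(0, 3): penult P8 not 3rd/6th
  -> R3 @ bar 6 tick 1 v(2, 3): A4 above F4
  -> R3 @ bar 6 tick 2 v(2, 3): A4 above F4
  -> R3 @ bar 6 tick 3 v(2, 3): A4 above F4
  -> R1 @ bar 7 tick 0 v(1, 2): D4/A4 P5 -> G4/D5 P5 similar
  -> R2 @ bar 7 tick 0 v(0, 1): F3/D4 M6 -> G3/G4 P8 similar
  -> R2 @ bar 7 tick 0 v(0, 2): F3/A4 M3 -> G3/D5 P5 similar
  -> R3 @ bar 7 tick 0 v(2, 3): D5 above B4
  -> R7 @ bar 7 tick 0 v(3,): F4->B4 leap 6st
  -> R3 @ bar 7 tick 1 v(2, 3): D5 above B4
  -> R3 @ bar 7 tick 2 v(2, 3): D5 above B4
  -> R3 @ bar 7 tick 3 v(2, 3): D5 above B4
  -> R6 @ bar 7 tick 3 v(0, 3): closes on M3

(0, 0, R3, (2, 3))
(0, 0, R5, (0, 3))
(0, 1, R3, (2, 3))
(0, 2, R3, (2, 3))
(0, 3, R3, (2, 3))
(1, 0, R1, (1, 2))
(1, 0, R3, (2, 3))
(1, 0, R4, (0, 2))
(1, 1, R3, (2, 3))
(1, 2, R3, (2, 3))
(1, 3, R3, (2, 3))
(2, 0, R1, (1, 2))
(2, 0, R2, (0, 3))
(2, 0, R3, (2, 3))
(2, 1, R3, (2, 3))
(2, 2, R3, (2, 3))
(2, 3, R3, (2, 3))
(3, 0, R3, (2, 3))
(3, 0, R4, (0, 2))
(3, 1, R3, (2, 3))
(3, 2, R3, (2, 3))
(3, 3, R3, (2, 3))
(4, 0, R2, (0, 3))
(4, 0, R4, (0, 2))
(5, 0, R3, (2, 3))
(5, 0, R4, (0, 2))
(5, 0, R4, (0, 3))
(5, 1, R3, (2, 3))
(5, 2, R3, (2, 3))
(5, 3, R3, (2, 3))
(6, 0, R3, (2, 3))
(6, 0, R7, (0,))
(6, 0, R8, (0, 3))
(6, 1, R3, (2, 3))
(6, 2, R3, (2, 3))
(6, 3, R3, (2, 3))
(7, 0, R1, (1, 2))
(7, 0, R2, (0, 1))
(7, 0, R2, (0, 2))
(7, 0, R3, (2, 3))
(7, 0, R7, (3,))
(7, 1, R3, (2, 3))
(7, 2, R3, (2, 3))
(7, 3, R3, (2, 3))
(7, 3, R6, (0, 3))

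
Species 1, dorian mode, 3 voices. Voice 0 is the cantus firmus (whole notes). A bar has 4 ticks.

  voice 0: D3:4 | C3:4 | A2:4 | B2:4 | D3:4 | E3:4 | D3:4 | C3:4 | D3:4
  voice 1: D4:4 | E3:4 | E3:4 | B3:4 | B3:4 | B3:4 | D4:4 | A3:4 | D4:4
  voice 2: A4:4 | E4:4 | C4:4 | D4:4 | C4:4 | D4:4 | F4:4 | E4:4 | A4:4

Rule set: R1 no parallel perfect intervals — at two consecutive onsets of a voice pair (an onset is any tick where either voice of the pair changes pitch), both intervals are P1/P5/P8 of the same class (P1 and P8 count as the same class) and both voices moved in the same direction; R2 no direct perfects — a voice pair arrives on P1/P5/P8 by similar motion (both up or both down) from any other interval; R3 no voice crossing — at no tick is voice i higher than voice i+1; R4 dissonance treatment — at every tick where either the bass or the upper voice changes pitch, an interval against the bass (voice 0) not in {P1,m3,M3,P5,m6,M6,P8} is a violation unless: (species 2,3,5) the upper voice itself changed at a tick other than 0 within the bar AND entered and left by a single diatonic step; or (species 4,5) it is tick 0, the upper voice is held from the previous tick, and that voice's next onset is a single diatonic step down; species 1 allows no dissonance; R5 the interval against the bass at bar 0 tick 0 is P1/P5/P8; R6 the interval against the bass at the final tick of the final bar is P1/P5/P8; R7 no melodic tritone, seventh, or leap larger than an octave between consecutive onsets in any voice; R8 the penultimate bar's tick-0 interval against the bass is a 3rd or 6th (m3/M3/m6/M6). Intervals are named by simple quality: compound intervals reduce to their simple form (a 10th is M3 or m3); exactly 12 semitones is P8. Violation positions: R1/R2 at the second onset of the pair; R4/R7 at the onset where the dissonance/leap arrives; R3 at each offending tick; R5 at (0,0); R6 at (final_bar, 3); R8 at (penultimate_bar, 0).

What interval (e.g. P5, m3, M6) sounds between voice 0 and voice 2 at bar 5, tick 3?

m7

voice 0=E3 voice 2=D4 -> m7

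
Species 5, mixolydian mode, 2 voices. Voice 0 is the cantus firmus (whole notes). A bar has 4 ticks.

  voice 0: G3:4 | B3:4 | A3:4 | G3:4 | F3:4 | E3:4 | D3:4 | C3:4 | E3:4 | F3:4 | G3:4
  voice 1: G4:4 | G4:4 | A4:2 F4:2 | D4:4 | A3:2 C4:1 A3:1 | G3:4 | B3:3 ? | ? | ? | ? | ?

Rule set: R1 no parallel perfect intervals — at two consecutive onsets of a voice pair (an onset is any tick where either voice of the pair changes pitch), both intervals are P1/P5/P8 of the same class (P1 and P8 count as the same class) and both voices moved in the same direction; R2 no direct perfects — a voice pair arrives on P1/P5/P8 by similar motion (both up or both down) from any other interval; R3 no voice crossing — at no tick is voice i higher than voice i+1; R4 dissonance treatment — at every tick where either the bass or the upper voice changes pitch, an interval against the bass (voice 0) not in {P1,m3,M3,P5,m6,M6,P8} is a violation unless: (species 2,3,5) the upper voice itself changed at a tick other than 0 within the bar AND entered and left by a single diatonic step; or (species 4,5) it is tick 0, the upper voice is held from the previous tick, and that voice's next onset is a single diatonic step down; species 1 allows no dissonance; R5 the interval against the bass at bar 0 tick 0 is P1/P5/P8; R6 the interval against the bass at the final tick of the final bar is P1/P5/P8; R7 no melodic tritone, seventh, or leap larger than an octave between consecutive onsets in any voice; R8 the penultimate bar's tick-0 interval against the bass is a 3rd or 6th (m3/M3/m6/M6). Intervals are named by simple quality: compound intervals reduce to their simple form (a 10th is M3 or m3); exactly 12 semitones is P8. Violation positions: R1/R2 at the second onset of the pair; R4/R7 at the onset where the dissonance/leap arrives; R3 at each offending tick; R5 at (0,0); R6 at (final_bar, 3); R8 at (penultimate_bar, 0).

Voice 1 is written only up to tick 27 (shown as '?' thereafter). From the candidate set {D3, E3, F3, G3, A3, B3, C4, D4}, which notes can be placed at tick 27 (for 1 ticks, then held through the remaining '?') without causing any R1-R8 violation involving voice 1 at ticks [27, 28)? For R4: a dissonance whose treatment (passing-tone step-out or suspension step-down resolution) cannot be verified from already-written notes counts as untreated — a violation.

D3: legal
E3: violates R4
F3: violates R7
G3: violates R4
A3: legal
B3: legal
C4: violates R4
D4: legal

{A3, B3, D3, D4}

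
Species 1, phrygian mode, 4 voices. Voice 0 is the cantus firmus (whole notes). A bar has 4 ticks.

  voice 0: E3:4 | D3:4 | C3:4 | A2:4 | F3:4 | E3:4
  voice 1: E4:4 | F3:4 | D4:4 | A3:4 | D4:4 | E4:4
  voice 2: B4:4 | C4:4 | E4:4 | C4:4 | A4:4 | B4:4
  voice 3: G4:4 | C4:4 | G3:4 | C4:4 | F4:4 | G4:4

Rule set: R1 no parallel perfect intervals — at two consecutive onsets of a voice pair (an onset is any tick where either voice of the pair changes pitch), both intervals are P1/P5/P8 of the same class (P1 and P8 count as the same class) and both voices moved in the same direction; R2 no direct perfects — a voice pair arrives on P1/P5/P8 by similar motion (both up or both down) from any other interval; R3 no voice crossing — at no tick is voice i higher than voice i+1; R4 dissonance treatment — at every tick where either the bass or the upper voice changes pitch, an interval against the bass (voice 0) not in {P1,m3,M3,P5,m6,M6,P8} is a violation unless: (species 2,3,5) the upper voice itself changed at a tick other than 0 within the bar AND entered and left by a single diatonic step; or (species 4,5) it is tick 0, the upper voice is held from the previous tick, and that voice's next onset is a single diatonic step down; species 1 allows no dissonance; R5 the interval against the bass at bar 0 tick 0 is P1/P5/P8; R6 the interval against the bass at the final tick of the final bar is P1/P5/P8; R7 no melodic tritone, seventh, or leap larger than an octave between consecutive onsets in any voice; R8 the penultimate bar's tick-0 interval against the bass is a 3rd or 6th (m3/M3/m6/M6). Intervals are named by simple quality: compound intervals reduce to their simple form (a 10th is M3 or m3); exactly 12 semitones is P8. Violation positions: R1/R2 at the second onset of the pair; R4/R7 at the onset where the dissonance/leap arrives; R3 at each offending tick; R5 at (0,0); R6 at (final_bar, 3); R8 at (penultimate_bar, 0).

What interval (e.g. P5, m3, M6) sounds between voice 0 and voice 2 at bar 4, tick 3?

M3

voice 0=F3 voice 2=A4 -> M3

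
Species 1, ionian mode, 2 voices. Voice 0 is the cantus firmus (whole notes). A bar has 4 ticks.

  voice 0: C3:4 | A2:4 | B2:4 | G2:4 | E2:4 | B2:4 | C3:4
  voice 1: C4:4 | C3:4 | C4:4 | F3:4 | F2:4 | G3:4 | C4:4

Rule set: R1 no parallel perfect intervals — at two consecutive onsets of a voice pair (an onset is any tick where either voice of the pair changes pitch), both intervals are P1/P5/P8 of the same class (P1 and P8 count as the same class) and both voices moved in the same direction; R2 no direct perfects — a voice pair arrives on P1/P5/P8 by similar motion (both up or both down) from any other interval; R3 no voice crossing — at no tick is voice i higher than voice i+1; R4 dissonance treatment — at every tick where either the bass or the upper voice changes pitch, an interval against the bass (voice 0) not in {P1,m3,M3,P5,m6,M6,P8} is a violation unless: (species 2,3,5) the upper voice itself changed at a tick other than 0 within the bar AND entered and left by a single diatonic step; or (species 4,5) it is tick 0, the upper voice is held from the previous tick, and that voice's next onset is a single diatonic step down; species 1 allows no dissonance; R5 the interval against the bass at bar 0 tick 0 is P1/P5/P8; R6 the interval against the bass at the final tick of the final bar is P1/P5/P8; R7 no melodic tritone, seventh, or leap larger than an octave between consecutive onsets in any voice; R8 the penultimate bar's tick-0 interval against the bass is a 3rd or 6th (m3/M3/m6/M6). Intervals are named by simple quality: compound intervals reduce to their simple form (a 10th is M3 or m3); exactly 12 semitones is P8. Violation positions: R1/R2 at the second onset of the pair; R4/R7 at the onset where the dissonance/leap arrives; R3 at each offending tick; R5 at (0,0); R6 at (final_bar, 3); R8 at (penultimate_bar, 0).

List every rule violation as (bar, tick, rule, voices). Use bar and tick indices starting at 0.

bar 0: v0=C3 v1=C4 downbeat P8
bar 1: v0=A2 v1=C3 downbeat m3
bar 2: v0=B2 v1=C4 downbeat m2
bar 3: v0=G2 v1=F3 downbeat m7
bar 4: v0=E2 v1=F2 downbeat m2
bar 5: v0=B2 v1=G3 downbeat m6
bar 6: v0=C3 v1=C4 downbeat P8
  -> R4 @ bar 2 tick 0 v(0, 1): B2/C4 m2 untreated
  -> R4 @ bar 3 tick 0 v(0, 1): G2/F3 m7 untreated
  -> R4 @ bar 4 tick 0 v(0, 1): E2/F2 m2 untreated
  -> R7 @ bar 5 tick 0 v(1,): F2->G3 leap 14st
  -> R2 @ bar 6 tick 0 v(0, 1): B2/G3 m6 -> C3/C4 P8 similar

(2, 0, R4, (0, 1))
(3, 0, R4, (0, 1))
(4, 0, R4, (0, 1))
(5, 0, R7, (1,))
(6, 0, R2, (0, 1))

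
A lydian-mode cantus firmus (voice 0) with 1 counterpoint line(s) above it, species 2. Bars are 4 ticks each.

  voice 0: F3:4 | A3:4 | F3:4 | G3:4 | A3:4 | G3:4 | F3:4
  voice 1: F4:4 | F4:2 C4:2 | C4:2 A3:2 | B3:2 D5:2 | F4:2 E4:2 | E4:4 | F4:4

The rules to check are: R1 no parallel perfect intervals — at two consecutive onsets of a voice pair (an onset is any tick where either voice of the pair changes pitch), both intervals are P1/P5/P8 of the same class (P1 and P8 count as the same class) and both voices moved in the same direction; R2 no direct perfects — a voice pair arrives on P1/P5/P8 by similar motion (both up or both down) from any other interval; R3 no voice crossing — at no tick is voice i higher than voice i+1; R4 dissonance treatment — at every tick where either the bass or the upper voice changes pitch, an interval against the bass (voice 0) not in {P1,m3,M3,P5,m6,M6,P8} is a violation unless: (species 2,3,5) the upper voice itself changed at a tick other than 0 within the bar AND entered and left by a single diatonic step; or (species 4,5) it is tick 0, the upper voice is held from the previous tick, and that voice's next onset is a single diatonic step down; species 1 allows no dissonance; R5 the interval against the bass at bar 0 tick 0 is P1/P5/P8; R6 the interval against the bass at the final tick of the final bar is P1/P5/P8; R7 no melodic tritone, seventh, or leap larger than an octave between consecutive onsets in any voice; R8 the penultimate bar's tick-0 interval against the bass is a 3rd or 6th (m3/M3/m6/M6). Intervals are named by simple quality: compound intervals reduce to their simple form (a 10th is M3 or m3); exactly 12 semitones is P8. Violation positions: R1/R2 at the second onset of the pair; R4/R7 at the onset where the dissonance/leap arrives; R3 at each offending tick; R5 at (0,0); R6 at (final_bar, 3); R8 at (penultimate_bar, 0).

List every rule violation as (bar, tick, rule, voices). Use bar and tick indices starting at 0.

(3, 2, R7, (1,))

bar 0: v0=F3 v1=F4 downbeat P8
bar 1: v0=A3 v1=F4 downbeat m6
bar 2: v0=F3 v1=C4 downbeat P5
bar 3: v0=G3 v1=B3 downbeat M3
bar 4: v0=A3 v1=F4 downbeat m6
bar 5: v0=G3 v1=E4 downbeat M6
bar 6: v0=F3 v1=F4 downbeat P8
  -> R7 @ bar 3 tick 2 v(1,): B3->D5 leap 15st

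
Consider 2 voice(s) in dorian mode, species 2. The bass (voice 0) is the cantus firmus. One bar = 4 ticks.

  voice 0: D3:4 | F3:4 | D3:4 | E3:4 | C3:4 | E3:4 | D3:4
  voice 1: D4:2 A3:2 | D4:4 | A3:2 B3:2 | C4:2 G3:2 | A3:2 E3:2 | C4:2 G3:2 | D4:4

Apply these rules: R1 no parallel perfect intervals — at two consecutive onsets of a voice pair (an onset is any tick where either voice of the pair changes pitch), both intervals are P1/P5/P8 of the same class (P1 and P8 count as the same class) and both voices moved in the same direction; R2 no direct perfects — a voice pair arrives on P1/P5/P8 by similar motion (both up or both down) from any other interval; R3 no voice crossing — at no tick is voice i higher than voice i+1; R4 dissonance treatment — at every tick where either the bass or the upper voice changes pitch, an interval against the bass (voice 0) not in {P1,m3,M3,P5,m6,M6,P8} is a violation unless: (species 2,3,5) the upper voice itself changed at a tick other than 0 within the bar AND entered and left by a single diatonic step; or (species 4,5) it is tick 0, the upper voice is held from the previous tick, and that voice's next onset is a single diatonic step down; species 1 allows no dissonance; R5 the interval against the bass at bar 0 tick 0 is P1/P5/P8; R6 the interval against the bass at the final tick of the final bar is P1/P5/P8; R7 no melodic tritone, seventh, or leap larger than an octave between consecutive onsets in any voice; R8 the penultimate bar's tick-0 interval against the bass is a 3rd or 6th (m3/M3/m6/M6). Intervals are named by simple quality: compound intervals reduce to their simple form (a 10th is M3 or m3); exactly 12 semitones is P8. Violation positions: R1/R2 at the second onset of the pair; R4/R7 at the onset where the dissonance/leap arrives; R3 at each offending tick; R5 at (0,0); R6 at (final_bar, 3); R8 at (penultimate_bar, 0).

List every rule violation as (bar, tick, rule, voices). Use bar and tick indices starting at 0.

bar 0: v0=D3 v1=D4 downbeat P8
bar 1: v0=F3 v1=D4 downbeat M6
bar 2: v0=D3 v1=A3 downbeat P5
bar 3: v0=E3 v1=C4 downbeat m6
bar 4: v0=C3 v1=A3 downbeat M6
bar 5: v0=E3 v1=C4 downbeat m6
bar 6: v0=D3 v1=D4 downbeat P8
  -> R2 @ bar 2 tick 0 v(0, 1): F3/D4 M6 -> D3/A3 P5 similar

(2, 0, R2, (0, 1))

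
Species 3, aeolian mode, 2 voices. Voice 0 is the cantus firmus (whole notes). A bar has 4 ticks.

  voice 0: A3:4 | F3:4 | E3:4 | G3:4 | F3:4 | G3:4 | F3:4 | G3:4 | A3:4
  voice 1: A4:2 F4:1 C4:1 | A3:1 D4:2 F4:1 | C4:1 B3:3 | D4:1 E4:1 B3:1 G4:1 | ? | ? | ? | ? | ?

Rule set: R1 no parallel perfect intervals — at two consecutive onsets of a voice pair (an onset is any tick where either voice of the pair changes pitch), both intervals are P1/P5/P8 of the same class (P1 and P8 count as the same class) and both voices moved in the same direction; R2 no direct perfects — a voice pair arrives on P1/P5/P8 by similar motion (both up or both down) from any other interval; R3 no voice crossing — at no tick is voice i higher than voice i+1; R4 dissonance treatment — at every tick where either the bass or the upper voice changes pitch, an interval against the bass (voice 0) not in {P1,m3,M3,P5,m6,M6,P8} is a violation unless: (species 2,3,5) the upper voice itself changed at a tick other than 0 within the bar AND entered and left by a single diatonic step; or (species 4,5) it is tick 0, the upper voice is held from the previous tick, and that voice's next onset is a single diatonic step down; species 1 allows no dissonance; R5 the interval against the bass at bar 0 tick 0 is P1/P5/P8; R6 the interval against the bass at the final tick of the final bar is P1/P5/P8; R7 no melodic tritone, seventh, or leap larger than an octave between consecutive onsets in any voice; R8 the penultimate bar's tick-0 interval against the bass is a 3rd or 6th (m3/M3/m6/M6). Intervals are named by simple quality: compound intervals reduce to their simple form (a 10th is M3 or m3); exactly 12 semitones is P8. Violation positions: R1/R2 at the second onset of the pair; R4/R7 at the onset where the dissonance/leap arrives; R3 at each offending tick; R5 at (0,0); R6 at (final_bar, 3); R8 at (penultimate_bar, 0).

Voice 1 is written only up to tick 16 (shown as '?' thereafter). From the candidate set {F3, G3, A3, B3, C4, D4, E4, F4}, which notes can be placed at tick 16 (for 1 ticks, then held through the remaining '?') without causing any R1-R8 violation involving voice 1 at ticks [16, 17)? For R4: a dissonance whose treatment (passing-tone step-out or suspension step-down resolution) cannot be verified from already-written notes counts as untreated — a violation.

{D4}

F3: violates R1,R7
G3: violates R4
A3: violates R7
B3: violates R4
C4: violates R2
D4: legal
E4: violates R4
F4: violates R1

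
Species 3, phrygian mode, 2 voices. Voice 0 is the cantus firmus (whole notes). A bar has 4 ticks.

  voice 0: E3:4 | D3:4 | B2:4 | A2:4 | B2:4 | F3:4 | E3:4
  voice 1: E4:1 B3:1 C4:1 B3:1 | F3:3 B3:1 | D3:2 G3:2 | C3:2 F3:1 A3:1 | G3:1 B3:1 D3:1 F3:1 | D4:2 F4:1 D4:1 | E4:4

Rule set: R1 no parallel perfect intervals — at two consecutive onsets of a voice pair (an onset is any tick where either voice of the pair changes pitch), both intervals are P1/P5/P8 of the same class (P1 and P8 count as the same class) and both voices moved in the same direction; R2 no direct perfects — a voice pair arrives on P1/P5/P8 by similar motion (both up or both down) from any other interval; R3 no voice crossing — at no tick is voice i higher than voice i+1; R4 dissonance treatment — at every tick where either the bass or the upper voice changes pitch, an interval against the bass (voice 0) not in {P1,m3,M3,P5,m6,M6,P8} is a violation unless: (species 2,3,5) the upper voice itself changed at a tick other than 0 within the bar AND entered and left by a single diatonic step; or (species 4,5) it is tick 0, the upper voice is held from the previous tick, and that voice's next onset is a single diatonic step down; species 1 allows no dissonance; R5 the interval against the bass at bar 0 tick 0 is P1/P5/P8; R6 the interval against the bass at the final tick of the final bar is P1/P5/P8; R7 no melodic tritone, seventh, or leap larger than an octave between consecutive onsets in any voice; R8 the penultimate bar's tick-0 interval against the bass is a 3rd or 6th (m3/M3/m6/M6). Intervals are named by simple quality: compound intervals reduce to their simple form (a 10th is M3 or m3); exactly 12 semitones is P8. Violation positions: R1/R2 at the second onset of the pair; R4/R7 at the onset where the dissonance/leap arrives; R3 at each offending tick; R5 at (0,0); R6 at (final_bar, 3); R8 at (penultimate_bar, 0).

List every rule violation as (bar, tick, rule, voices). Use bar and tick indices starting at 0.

(1, 0, R7, (1,))
(1, 3, R7, (1,))
(4, 3, R4, (0, 1))
(5, 0, R7, (0,))

bar 0: v0=E3 v1=E4 downbeat P8
bar 1: v0=D3 v1=F3 downbeat m3
bar 2: v0=B2 v1=D3 downbeat m3
bar 3: v0=A2 v1=C3 downbeat m3
bar 4: v0=B2 v1=G3 downbeat m6
bar 5: v0=F3 v1=D4 downbeat M6
bar 6: v0=E3 v1=E4 downbeat P8
  -> R7 @ bar 1 tick 0 v(1,): B3->F3 leap 6st
  -> R7 @ bar 1 tick 3 v(1,): F3->B3 leap 6st
  -> R4 @ bar 4 tick 3 v(0, 1): B2/F3 TT untreated
  -> R7 @ bar 5 tick 0 v(0,): B2->F3 leap 6st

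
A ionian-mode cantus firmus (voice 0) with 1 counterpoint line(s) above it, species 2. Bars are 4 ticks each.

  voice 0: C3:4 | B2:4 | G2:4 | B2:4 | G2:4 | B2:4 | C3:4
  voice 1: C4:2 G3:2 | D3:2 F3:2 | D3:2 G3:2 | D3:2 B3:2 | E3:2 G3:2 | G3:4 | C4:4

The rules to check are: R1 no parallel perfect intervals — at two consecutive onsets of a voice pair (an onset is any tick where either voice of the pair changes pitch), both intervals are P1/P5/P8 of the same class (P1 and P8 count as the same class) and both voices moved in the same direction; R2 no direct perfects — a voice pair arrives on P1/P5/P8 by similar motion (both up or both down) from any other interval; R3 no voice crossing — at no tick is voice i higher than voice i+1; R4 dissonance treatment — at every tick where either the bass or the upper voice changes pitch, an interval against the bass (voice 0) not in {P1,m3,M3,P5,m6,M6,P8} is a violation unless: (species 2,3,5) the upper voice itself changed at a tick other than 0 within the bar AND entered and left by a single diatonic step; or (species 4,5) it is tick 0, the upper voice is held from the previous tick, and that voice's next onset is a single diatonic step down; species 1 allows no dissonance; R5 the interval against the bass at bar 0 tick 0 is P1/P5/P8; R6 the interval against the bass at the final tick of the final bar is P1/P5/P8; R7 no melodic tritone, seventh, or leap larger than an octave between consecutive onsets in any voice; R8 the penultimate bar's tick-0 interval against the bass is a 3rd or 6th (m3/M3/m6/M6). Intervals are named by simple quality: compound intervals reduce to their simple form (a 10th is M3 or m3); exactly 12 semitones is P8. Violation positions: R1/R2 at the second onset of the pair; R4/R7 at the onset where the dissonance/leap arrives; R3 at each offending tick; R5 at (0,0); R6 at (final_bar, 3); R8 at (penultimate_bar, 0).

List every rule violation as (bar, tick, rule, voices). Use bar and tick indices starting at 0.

(1, 2, R4, (0, 1))
(2, 0, R2, (0, 1))
(6, 0, R2, (0, 1))

bar 0: v0=C3 v1=C4 downbeat P8
bar 1: v0=B2 v1=D3 downbeat m3
bar 2: v0=G2 v1=D3 downbeat P5
bar 3: v0=B2 v1=D3 downbeat m3
bar 4: v0=G2 v1=E3 downbeat M6
bar 5: v0=B2 v1=G3 downbeat m6
bar 6: v0=C3 v1=C4 downbeat P8
  -> R4 @ bar 1 tick 2 v(0, 1): B2/F3 TT untreated
  -> R2 @ bar 2 tick 0 v(0, 1): B2/F3 TT -> G2/D3 P5 similar
  -> R2 @ bar 6 tick 0 v(0, 1): B2/G3 m6 -> C3/C4 P8 similar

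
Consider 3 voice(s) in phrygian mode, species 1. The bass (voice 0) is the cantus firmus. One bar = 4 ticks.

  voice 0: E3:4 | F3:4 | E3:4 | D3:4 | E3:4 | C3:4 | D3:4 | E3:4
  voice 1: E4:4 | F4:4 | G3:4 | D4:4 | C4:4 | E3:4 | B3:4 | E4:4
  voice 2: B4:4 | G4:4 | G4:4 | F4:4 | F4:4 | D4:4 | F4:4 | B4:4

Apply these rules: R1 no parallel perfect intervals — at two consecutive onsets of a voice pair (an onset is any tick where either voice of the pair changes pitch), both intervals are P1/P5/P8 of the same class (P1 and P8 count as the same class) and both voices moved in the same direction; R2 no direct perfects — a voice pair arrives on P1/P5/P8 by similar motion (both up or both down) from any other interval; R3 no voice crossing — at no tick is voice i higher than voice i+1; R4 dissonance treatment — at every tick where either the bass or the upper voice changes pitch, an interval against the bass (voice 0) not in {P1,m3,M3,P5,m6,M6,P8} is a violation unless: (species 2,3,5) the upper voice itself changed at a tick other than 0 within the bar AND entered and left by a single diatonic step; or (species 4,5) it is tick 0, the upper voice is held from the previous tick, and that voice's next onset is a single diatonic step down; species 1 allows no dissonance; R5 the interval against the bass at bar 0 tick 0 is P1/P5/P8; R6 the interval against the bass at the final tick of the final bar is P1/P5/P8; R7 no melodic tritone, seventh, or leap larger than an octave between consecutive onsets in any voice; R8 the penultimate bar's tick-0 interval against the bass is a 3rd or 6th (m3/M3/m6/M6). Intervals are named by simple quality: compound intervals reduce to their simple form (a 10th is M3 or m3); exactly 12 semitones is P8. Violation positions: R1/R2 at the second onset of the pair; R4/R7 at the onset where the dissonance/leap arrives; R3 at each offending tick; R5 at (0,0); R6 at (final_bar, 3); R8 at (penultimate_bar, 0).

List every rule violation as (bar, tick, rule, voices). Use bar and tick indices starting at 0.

bar 0: v0=E3 v1=E4 v2=B4 downbeat P5
bar 1: v0=F3 v1=F4 v2=G4 downbeat M2
bar 2: v0=E3 v1=G3 v2=G4 downbeat m3
bar 3: v0=D3 v1=D4 v2=F4 downbeat m3
bar 4: v0=E3 v1=C4 v2=F4 downbeat m2
bar 5: v0=C3 v1=E3 v2=D4 downbeat M2
bar 6: v0=D3 v1=B3 v2=F4 downbeat m3
bar 7: v0=E3 v1=E4 v2=B4 downbeat P5
  -> R1 @ bar 1 tick 0 v(0, 1): E3/E4 P8 -> F3/F4 P8 similar
  -> R4 @ bar 1 tick 0 v(0, 2): F3/G4 M2 untreated
  -> R7 @ bar 2 tick 0 v(1,): F4->G3 leap 10st
  -> R4 @ bar 4 tick 0 v(0, 2): E3/F4 m2 untreated
  -> R4 @ bar 5 tick 0 v(0, 2): C3/D4 M2 untreated
  -> R2 @ bar 7 tick 0 v(0, 1): D3/B3 M6 -> E3/E4 P8 similar
  -> R2 @ bar 7 tick 0 v(0, 2): D3/F4 m3 -> E3/B4 P5 similar
  -> R2 @ bar 7 tick 0 v(1, 2): B3/F4 TT -> E4/B4 P5 similar
  -> R7 @ bar 7 tick 0 v(2,): F4->B4 leap 6st

(1, 0, R1, (0, 1))
(1, 0, R4, (0, 2))
(2, 0, R7, (1,))
(4, 0, R4, (0, 2))
(5, 0, R4, (0, 2))
(7, 0, R2, (0, 1))
(7, 0, R2, (0, 2))
(7, 0, R2, (1, 2))
(7, 0, R7, (2,))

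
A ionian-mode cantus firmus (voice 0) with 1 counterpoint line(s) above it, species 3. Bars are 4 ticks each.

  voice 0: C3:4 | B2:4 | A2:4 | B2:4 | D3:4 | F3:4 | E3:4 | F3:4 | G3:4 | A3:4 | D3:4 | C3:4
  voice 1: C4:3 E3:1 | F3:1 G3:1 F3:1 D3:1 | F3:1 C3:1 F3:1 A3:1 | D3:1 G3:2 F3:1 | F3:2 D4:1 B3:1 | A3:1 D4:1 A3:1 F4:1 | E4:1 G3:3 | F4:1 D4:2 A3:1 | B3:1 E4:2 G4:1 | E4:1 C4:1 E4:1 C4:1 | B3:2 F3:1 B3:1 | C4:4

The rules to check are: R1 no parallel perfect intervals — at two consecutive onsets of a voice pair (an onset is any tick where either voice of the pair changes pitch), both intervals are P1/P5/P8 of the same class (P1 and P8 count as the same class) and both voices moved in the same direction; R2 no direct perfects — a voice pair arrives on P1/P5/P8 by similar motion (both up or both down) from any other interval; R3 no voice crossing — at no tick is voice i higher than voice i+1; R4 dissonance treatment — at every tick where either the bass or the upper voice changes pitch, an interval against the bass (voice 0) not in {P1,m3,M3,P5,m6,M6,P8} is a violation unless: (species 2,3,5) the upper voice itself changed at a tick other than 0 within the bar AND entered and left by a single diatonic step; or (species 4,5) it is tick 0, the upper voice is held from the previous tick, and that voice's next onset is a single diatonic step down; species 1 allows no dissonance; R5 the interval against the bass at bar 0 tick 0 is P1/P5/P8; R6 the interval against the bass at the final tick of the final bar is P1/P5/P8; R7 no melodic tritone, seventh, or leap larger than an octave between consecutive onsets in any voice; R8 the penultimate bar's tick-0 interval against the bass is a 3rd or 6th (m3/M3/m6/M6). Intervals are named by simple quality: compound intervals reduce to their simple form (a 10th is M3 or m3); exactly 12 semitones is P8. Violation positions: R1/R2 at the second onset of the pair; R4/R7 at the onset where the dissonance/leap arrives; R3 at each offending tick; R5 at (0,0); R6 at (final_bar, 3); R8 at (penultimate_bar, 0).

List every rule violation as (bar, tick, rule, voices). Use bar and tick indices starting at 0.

(1, 0, R4, (0, 1))
(1, 2, R4, (0, 1))
(3, 3, R4, (0, 1))
(6, 0, R1, (0, 1))
(7, 0, R2, (0, 1))
(7, 0, R7, (1,))
(10, 2, R7, (1,))
(10, 3, R7, (1,))

bar 0: v0=C3 v1=C4 downbeat P8
bar 1: v0=B2 v1=F3 downbeat TT
bar 2: v0=A2 v1=F3 downbeat m6
bar 3: v0=B2 v1=D3 downbeat m3
bar 4: v0=D3 v1=F3 downbeat m3
bar 5: v0=F3 v1=A3 downbeat M3
bar 6: v0=E3 v1=E4 downbeat P8
bar 7: v0=F3 v1=F4 downbeat P8
bar 8: v0=G3 v1=B3 downbeat M3
bar 9: v0=A3 v1=E4 downbeat P5
bar 10: v0=D3 v1=B3 downbeat M6
bar 11: v0=C3 v1=C4 downbeat P8
  -> R4 @ bar 1 tick 0 v(0, 1): B2/F3 TT untreated
  -> R4 @ bar 1 tick 2 v(0, 1): B2/F3 TT untreated
  -> R4 @ bar 3 tick 3 v(0, 1): B2/F3 TT untreated
  -> R1 @ bar 6 tick 0 v(0, 1): F3/F4 P8 -> E3/E4 P8 similar
  -> R2 @ bar 7 tick 0 v(0, 1): E3/G3 m3 -> F3/F4 P8 similar
  -> R7 @ bar 7 tick 0 v(1,): G3->F4 leap 10st
  -> R7 @ bar 10 tick 2 v(1,): B3->F3 leap 6st
  -> R7 @ bar 10 tick 3 v(1,): F3->B3 leap 6st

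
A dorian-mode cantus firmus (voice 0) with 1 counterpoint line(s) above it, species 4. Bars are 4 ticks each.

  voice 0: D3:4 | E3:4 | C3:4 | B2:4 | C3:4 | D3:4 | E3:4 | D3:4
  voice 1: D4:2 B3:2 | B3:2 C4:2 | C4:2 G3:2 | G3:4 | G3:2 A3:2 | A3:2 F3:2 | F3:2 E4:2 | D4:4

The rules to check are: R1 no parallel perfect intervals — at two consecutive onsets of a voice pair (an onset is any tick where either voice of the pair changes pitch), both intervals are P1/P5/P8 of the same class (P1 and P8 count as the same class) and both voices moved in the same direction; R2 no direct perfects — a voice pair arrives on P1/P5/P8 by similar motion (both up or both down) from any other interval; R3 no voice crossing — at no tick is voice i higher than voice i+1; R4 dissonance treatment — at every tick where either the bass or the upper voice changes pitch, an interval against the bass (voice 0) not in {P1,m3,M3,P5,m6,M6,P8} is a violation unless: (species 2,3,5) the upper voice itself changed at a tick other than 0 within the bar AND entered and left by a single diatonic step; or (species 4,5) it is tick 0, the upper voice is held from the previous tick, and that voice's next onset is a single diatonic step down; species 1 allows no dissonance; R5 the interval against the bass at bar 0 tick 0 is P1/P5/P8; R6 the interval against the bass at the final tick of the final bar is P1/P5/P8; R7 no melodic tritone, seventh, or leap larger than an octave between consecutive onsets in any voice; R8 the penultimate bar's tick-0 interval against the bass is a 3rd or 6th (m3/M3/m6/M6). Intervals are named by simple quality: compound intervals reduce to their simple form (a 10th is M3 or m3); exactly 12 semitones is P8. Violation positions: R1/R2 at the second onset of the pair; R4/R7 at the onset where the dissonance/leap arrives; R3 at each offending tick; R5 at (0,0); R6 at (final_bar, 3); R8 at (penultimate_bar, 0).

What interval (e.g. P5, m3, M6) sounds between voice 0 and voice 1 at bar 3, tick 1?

voice 0=B2 voice 1=G3 -> m6

m6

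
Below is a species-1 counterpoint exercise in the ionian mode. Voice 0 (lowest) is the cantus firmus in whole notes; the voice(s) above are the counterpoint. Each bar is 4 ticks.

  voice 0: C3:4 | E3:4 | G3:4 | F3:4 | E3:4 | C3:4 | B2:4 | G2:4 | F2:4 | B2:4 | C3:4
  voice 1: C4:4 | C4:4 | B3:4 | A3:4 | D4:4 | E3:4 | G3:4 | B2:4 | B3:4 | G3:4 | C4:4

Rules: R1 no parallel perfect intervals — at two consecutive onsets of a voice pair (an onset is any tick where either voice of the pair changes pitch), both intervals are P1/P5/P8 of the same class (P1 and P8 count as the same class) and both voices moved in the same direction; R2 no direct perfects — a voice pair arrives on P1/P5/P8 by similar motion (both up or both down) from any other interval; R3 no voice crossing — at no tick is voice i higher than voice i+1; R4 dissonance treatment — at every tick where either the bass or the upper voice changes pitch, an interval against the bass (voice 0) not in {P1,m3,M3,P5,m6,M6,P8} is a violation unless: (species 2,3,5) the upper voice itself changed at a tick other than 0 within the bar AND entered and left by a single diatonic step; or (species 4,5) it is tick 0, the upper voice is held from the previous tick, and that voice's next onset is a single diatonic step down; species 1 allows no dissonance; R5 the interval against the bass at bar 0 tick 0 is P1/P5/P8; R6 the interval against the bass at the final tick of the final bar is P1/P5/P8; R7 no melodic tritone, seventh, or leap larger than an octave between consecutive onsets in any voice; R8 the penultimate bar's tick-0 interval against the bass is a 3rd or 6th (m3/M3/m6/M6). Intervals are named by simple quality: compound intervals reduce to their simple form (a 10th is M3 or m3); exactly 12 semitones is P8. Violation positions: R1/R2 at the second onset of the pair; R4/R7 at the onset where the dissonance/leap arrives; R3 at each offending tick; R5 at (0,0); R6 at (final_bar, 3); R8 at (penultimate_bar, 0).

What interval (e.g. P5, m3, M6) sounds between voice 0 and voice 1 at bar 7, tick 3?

M3

voice 0=G2 voice 1=B2 -> M3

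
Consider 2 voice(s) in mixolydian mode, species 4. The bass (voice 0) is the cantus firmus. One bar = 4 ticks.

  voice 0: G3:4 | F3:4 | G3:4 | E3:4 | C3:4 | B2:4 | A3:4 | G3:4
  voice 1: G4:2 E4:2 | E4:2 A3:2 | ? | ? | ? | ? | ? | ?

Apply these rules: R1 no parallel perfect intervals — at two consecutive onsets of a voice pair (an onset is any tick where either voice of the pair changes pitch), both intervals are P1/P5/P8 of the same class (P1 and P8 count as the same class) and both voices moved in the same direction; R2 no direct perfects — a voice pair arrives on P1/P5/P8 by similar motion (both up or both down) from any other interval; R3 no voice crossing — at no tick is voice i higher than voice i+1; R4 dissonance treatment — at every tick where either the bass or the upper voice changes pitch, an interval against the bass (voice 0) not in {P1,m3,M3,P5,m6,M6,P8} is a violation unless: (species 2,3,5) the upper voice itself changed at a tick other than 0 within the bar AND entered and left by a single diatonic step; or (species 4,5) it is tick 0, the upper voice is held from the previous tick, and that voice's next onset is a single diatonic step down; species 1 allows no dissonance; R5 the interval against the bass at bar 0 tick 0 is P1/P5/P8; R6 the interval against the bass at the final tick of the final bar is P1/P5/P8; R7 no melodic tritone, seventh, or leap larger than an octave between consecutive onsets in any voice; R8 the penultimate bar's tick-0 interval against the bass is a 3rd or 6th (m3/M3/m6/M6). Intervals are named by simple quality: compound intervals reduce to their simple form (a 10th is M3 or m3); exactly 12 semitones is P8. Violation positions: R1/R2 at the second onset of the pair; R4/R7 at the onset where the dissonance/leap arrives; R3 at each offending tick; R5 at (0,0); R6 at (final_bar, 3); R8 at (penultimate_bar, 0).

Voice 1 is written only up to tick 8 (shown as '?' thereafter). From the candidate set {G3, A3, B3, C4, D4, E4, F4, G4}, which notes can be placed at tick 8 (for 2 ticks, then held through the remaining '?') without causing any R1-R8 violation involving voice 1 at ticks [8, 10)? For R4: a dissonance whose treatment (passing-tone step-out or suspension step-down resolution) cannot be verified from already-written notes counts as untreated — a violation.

{B3, E4, G3}

G3: legal
A3: violates R4
B3: legal
C4: violates R4
D4: violates R2
E4: legal
F4: violates R4
G4: violates R2,R7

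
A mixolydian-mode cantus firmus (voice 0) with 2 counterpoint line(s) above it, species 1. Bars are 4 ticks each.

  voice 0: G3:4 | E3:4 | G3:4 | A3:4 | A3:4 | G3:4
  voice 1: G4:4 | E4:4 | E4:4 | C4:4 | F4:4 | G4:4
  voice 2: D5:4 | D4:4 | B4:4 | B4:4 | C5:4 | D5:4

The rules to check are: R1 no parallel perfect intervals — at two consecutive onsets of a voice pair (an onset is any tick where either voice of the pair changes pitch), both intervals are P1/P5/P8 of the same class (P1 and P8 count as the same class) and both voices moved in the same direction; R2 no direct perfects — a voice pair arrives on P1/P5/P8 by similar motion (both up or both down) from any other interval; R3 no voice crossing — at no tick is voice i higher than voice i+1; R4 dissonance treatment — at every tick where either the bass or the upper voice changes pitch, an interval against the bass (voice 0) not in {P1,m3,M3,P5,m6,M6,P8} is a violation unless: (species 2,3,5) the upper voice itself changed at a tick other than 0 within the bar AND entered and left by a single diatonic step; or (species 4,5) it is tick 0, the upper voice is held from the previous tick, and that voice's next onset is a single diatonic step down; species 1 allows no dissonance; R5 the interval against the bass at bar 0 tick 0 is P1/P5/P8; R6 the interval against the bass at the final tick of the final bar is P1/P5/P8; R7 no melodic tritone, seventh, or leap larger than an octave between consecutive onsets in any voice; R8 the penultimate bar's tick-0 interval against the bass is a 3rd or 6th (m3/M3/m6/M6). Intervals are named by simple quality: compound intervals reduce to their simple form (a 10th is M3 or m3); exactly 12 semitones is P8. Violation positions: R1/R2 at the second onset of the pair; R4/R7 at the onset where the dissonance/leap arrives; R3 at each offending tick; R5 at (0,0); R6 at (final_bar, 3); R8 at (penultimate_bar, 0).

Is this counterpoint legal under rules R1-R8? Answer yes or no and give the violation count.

No (9 violations)

bar 0: v0=G3 v1=G4 v2=D5 (P5)
bar 1: v0=E3 v1=E4 v2=D4 (m7)
bar 2: v0=G3 v1=E4 v2=B4 (M3)
bar 3: v0=A3 v1=C4 v2=B4 (M2)
bar 4: v0=A3 v1=F4 v2=C5 (m3)
bar 5: v0=G3 v1=G4 v2=D5 (P5)
  R1 @ bar1.0: G3/G4 P8 -> E3/E4 P8 similar
  R3 @ bar1.0: E4 above D4
  R4 @ bar1.0: E3/D4 m7 untreated
  R3 @ bar1.1: E4 above D4
  R3 @ bar1.2: E4 above D4
  R3 @ bar1.3: E4 above D4
  R4 @ bar3.0: A3/B4 M2 untreated
  R2 @ bar4.0: C4/B4 M7 -> F4/C5 P5 similar
  R1 @ bar5.0: F4/C5 P5 -> G4/D5 P5 similar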